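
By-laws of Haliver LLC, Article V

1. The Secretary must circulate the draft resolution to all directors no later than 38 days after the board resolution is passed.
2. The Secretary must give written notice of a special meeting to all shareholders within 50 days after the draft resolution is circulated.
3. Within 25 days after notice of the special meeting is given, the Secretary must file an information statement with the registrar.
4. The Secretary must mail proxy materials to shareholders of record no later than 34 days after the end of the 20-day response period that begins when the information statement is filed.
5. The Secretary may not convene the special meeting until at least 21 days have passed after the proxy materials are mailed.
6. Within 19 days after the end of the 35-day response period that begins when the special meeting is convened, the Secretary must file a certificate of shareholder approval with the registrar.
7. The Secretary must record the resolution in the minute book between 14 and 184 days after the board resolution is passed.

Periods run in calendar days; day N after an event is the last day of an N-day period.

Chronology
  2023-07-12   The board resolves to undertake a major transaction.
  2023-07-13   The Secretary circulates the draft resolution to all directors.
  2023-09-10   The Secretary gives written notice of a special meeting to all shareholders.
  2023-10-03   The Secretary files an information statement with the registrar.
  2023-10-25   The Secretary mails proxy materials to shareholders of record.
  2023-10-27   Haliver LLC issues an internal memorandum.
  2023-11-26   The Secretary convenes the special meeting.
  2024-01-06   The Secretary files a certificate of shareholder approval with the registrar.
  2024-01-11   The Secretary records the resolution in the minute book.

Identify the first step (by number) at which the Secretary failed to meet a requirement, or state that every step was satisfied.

Step 2

(1) due by 2023-07-12 + 38 days = 2023-08-19; completed 2023-07-13, before the deadline.
(2) due by 2023-07-13 + 50 days = 2023-09-01; 2023-09-10 misses that deadline by 9 days.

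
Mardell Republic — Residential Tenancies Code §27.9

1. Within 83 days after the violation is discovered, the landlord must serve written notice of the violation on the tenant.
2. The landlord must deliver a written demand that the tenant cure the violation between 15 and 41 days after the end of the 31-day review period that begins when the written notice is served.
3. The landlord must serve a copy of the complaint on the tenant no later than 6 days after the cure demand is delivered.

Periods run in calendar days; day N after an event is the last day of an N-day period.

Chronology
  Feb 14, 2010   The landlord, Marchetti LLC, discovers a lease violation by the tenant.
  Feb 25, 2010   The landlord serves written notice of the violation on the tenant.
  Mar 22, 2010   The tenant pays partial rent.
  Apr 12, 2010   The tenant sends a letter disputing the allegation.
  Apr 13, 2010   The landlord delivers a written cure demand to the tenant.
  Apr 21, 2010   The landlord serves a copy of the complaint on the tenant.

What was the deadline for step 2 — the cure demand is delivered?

The written notice is served on Feb 25, 2010; the 31-day review period therefore ends Mar 28, 2010, and step 2 runs from that date. The window is 15–41 days after Mar 28, 2010; it closes on May 8, 2010.

May 8, 2010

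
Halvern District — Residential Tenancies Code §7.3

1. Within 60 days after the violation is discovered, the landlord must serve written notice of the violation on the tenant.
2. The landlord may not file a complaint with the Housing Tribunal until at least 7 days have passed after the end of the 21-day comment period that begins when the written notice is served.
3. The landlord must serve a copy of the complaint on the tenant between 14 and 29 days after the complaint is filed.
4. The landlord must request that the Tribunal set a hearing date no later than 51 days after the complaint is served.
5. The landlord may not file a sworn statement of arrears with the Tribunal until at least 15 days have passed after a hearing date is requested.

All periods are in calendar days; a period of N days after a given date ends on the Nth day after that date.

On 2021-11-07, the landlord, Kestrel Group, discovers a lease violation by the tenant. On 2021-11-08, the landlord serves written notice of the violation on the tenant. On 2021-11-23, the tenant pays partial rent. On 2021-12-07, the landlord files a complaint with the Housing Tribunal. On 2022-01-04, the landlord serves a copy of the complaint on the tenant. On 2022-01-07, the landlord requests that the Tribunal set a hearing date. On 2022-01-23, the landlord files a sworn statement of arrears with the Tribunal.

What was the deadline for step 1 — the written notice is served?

Step 1 runs from 2021-11-07, when the violation is discovered. 60 days after 2021-11-07 is 2022-01-06.

2022-01-06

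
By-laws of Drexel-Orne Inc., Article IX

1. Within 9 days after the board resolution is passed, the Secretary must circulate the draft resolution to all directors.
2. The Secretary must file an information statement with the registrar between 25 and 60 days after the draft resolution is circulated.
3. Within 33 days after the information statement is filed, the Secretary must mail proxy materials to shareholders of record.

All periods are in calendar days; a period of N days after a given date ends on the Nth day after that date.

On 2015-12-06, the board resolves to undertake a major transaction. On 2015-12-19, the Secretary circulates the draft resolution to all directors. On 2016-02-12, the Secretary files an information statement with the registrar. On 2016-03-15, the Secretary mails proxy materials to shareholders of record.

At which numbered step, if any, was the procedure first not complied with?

Step 1: 9 days after 2015-12-06 (when the board resolution is passed) is 2015-12-15; done 2015-12-19 — 4 days late.

Step 1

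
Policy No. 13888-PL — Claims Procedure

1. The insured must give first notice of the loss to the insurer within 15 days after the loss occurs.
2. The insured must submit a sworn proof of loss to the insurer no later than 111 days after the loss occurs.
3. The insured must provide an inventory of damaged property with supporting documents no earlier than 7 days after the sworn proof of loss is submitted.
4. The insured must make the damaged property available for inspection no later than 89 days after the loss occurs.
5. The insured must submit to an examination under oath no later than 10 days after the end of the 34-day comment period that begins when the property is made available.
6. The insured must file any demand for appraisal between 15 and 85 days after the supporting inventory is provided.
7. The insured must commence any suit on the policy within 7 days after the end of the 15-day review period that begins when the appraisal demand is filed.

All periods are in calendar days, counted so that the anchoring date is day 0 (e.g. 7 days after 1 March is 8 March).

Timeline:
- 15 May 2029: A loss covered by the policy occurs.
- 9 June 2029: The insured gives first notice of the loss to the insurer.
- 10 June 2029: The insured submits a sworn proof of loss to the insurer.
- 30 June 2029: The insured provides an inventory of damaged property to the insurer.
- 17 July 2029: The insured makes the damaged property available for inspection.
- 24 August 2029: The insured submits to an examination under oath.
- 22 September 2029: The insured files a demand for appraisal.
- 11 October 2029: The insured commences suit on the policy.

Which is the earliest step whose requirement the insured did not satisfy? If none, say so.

Step 1

Step 1: 15 days after 15 May 2029 (when the loss occurs) is 30 May 2029; done 9 June 2029 — 10 days late.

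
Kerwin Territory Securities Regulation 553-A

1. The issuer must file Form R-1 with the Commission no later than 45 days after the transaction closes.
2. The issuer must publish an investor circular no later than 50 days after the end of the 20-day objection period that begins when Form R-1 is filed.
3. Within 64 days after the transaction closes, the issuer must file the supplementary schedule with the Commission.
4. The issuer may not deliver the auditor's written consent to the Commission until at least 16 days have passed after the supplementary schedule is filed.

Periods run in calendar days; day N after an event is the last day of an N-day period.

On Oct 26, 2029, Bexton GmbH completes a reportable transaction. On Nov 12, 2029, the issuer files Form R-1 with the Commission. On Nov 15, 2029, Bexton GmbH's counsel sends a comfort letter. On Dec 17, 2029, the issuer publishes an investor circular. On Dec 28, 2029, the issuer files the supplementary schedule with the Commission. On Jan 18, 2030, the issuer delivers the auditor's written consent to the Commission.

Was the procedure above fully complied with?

Yes

Step 1 — counting 45 days from Oct 26, 2029 (when the transaction closes) gives a deadline of Dec 10, 2029; done Nov 12, 2029 — timely.
Step 2 — counting 50 days from Dec 2, 2029 (end of the 20-day objection period, which began when Form R-1 is filed on Nov 12, 2029) gives a deadline of Jan 21, 2030; done Dec 17, 2029 — timely.
Step 3 — counting 64 days from Oct 26, 2029 (when the transaction closes) gives a deadline of Dec 29, 2029; Dec 28, 2029 is within that limit.
Step 4 — must wait 16 days from Dec 28, 2029 (when the supplementary schedule is filed), so not before Jan 13, 2030; done Jan 18, 2030 — permitted.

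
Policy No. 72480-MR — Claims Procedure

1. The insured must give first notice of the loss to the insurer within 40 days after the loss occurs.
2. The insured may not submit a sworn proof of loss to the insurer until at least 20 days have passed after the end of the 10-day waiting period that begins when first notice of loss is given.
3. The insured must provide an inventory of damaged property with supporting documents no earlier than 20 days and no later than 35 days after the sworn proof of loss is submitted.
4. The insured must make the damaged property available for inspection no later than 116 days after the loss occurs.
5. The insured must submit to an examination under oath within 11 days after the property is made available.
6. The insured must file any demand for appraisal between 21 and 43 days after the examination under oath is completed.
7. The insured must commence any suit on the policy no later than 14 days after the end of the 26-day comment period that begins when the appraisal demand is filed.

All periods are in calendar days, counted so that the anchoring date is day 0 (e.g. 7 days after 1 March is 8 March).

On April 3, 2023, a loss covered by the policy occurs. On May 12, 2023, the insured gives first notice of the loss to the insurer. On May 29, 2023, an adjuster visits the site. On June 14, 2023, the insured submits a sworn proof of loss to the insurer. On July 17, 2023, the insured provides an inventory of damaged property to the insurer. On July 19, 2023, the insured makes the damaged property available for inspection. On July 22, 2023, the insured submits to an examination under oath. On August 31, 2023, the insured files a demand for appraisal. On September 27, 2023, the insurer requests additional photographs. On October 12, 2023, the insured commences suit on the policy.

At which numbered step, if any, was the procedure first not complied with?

Step 7

(1) due by April 3, 2023 + 40 days = May 13, 2023; May 12, 2023 is within that limit.
(2) permitted from May 22, 2023 + 20 days = June 11, 2023 onward; done June 14, 2023, after the minimum wait.
(3) the permitted window runs from June 14, 2023 + 20 = July 4, 2023 to June 14, 2023 + 35 = July 19, 2023; done July 17, 2023 — within the window.
(4) due by April 3, 2023 + 116 days = July 28, 2023; completed July 19, 2023, before the deadline.
(5) due by July 19, 2023 + 11 days = July 30, 2023; completed July 22, 2023, before the deadline.
(6) the permitted window runs from July 22, 2023 + 21 = August 12, 2023 to July 22, 2023 + 43 = September 3, 2023; done August 31, 2023 — within the window.
(7) due by September 26, 2023 + 14 days = October 10, 2023; October 12, 2023 misses that deadline by 2 days.
Later steps need not be reached.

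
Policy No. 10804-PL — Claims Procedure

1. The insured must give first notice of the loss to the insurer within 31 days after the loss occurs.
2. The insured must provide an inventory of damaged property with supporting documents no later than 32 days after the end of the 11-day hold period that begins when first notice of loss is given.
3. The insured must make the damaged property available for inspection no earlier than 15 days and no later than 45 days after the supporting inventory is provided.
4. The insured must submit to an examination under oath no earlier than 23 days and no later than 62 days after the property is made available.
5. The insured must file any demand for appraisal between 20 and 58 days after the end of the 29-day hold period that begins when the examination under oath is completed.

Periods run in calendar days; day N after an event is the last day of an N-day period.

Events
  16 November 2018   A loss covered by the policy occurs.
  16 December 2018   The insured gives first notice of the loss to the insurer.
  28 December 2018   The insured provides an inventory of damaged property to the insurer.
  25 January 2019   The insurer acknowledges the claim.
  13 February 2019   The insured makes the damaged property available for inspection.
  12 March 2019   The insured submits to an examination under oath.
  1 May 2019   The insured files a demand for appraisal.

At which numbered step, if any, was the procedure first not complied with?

Step 1: 31 days after 16 November 2018 (when the loss occurs) is 17 December 2018; done 16 December 2018 — timely.
Step 2: 32 days after 27 December 2018 (end of the 11-day hold period, which began when first notice of loss is given on 16 December 2018) is 28 January 2019; done 28 December 2018 — timely.
Step 3: the window is 15–45 days after 28 December 2018 (when the supporting inventory is provided), so 12 January 2019 through 11 February 2019; 13 February 2019 is 2 days past the end of the window.
The analysis stops there.

Step 3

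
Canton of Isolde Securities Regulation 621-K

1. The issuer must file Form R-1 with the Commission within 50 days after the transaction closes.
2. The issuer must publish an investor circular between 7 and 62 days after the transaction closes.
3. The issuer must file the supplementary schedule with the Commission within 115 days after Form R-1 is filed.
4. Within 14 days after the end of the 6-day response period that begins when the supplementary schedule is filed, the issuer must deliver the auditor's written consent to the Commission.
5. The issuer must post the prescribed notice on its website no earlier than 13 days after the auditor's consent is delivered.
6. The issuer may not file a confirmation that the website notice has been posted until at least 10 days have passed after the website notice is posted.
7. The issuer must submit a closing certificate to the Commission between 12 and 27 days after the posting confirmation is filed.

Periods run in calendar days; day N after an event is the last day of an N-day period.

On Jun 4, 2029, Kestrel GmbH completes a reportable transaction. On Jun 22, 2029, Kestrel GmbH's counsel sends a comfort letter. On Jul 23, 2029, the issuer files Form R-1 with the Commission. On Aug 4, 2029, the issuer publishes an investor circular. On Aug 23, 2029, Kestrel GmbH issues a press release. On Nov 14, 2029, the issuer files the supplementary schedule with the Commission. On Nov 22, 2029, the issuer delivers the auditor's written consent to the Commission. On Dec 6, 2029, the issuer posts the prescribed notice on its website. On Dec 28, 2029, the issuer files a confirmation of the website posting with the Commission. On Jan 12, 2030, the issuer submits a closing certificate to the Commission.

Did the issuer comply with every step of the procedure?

Yes

Step 1 — counting 50 days from Jun 4, 2029 (when the transaction closes) gives a deadline of Jul 24, 2029; done Jul 23, 2029 — timely.
Step 2 — 7 and 62 days from Jun 4, 2029 (when the transaction closes) are Jun 11, 2029 and Aug 5, 2029 respectively; Aug 4, 2029 falls inside that range.
Step 3 — counting 115 days from Jul 23, 2029 (when Form R-1 is filed) gives a deadline of Nov 15, 2029; completed Nov 14, 2029, before the deadline.
Step 4 — counting 14 days from Nov 20, 2029 (end of the 6-day response period, which began when the supplementary schedule is filed on Nov 14, 2029) gives a deadline of Dec 4, 2029; done Nov 22, 2029 — timely.
Step 5 — must wait 13 days from Nov 22, 2029 (when the auditor's consent is delivered), so not before Dec 5, 2029; done Dec 6, 2029, after the minimum wait.
Step 6 — must wait 10 days from Dec 6, 2029 (when the website notice is posted), so not before Dec 16, 2029; Dec 28, 2029 is on or after that date.
Step 7 — 12 and 27 days from Dec 28, 2029 (when the posting confirmation is filed) are Jan 9, 2030 and Jan 24, 2030 respectively; Jan 12, 2030 falls inside that range.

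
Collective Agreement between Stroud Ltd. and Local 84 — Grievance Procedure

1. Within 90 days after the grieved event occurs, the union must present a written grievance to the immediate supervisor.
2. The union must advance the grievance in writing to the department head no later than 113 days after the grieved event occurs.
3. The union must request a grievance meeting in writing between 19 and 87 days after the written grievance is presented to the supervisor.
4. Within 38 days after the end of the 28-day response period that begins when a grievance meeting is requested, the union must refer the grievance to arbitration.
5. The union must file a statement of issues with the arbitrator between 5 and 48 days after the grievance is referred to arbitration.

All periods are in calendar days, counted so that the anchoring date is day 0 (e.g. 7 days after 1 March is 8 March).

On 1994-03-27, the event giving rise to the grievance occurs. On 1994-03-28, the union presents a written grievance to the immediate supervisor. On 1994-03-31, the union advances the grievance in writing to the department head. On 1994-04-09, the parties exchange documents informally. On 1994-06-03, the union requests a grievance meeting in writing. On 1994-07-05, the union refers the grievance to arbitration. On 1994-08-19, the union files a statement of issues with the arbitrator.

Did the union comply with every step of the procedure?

Yes

Step 1: 90 days after 1994-03-27 (when the grieved event occurs) is 1994-06-25; completed 1994-03-28, before the deadline.
Step 2: 113 days after 1994-03-27 (when the grieved event occurs) is 1994-07-18; 1994-03-31 is within that limit.
Step 3: the window is 19–87 days after 1994-03-28 (when the written grievance is presented to the supervisor), so 1994-04-16 through 1994-06-23; done 1994-06-03 — within the window.
Step 4: 38 days after 1994-07-01 (end of the 28-day response period, which began when a grievance meeting is requested on 1994-06-03) is 1994-08-08; completed 1994-07-05, before the deadline.
Step 5: the window is 5–48 days after 1994-07-05 (when the grievance is referred to arbitration), so 1994-07-10 through 1994-08-22; done 1994-08-19, which is between those dates.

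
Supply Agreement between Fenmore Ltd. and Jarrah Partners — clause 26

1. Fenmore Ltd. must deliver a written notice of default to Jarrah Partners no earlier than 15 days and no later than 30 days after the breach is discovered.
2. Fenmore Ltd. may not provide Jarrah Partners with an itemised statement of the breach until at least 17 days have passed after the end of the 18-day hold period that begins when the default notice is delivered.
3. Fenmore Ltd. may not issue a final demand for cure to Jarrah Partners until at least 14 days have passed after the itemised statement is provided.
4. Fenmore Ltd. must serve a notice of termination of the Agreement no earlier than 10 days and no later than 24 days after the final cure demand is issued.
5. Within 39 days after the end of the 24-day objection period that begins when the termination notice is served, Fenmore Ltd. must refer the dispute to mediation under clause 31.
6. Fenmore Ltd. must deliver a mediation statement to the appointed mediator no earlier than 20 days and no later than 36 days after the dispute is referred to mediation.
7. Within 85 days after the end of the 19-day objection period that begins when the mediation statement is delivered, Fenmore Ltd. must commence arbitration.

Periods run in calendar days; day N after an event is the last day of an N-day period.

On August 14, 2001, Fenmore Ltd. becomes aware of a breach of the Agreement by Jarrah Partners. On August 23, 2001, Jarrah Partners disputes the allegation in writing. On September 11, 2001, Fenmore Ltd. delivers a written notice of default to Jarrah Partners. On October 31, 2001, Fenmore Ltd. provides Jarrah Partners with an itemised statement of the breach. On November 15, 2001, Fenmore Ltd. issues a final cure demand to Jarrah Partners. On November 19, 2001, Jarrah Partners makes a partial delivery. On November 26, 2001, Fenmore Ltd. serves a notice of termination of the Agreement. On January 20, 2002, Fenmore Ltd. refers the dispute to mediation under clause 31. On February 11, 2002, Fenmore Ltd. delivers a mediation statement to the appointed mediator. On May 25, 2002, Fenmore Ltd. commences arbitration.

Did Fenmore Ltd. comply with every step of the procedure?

(1) the permitted window runs from August 14, 2001 + 15 = August 29, 2001 to August 14, 2001 + 30 = September 13, 2001; done September 11, 2001 — within the window.
(2) permitted from September 29, 2001 + 17 days = October 16, 2001 onward; October 31, 2001 is on or after that date.
(3) permitted from October 31, 2001 + 14 days = November 14, 2001 onward; done November 15, 2001 — permitted.
(4) the permitted window runs from November 15, 2001 + 10 = November 25, 2001 to November 15, 2001 + 24 = December 9, 2001; done November 26, 2001, which is between those dates.
(5) due by December 20, 2001 + 39 days = January 28, 2002; completed January 20, 2002, before the deadline.
(6) the permitted window runs from January 20, 2002 + 20 = February 9, 2002 to January 20, 2002 + 36 = February 25, 2002; February 11, 2002 falls inside that range.
(7) due by March 2, 2002 + 85 days = May 26, 2002; completed May 25, 2002, before the deadline.

Yes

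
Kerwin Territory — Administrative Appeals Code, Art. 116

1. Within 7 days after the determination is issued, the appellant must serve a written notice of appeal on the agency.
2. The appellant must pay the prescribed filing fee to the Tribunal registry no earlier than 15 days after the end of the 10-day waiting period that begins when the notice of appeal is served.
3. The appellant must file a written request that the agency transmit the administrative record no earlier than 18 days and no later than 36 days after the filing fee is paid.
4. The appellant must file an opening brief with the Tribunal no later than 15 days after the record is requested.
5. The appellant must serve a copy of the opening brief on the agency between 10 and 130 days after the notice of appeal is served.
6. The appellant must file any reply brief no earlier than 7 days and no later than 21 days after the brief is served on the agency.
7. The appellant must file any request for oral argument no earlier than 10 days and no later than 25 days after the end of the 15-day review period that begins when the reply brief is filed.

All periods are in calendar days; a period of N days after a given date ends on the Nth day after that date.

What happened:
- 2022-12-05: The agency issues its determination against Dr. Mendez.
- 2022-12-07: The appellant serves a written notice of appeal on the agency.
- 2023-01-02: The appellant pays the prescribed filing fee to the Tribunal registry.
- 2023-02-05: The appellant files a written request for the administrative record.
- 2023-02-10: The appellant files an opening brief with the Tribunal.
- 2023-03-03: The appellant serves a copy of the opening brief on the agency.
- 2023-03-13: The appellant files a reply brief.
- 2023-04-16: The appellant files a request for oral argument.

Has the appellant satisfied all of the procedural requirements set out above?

Yes

Step 1: 7 days after 2022-12-05 (when the determination is issued) is 2022-12-12; completed 2022-12-07, before the deadline.
Step 2: the earliest permitted date is 15 days after 2022-12-17 (end of the 10-day waiting period, which began when the notice of appeal is served on 2022-12-07), i.e. 2023-01-01; 2023-01-02 is on or after that date.
Step 3: the window is 18–36 days after 2023-01-02 (when the filing fee is paid), so 2023-01-20 through 2023-02-07; 2023-02-05 falls inside that range.
Step 4: 15 days after 2023-02-05 (when the record is requested) is 2023-02-20; completed 2023-02-10, before the deadline.
Step 5: the window is 10–130 days after 2022-12-07 (when the notice of appeal is served), so 2022-12-17 through 2023-04-16; done 2023-03-03 — within the window.
Step 6: the window is 7–21 days after 2023-03-03 (when the brief is served on the agency), so 2023-03-10 through 2023-03-24; done 2023-03-13, which is between those dates.
Step 7: the window is 10–25 days after 2023-03-28 (end of the 15-day review period, which began when the reply brief is filed on 2023-03-13), so 2023-04-07 through 2023-04-22; done 2023-04-16 — within the window.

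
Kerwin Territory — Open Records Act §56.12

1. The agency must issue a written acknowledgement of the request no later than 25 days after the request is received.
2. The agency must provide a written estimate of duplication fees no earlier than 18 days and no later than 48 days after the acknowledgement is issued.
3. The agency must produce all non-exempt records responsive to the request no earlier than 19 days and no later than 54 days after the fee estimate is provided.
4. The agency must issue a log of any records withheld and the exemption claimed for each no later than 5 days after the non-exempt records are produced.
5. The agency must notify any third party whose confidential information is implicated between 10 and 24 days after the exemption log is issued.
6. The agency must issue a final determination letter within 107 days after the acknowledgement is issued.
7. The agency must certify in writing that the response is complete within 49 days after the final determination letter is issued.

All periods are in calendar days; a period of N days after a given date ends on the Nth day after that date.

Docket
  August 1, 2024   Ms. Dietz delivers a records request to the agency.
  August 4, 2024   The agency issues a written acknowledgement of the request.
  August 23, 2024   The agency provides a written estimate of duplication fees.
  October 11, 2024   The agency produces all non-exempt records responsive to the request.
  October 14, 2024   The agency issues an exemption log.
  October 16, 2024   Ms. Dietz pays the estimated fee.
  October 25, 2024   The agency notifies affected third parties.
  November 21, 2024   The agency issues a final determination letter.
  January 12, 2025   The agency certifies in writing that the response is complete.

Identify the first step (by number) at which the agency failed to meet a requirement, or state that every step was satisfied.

Step 6

Step 1: 25 days after August 1, 2024 (when the request is received) is August 26, 2024; August 4, 2024 is within that limit.
Step 2: the window is 18–48 days after August 4, 2024 (when the acknowledgement is issued), so August 22, 2024 through September 21, 2024; done August 23, 2024, which is between those dates.
Step 3: the window is 19–54 days after August 23, 2024 (when the fee estimate is provided), so September 11, 2024 through October 16, 2024; done October 11, 2024, which is between those dates.
Step 4: 5 days after October 11, 2024 (when the non-exempt records are produced) is October 16, 2024; done October 14, 2024 — timely.
Step 5: the window is 10–24 days after October 14, 2024 (when the exemption log is issued), so October 24, 2024 through November 7, 2024; done October 25, 2024 — within the window.
Step 6: 107 days after August 4, 2024 (when the acknowledgement is issued) is November 19, 2024; done November 21, 2024 — 2 days late.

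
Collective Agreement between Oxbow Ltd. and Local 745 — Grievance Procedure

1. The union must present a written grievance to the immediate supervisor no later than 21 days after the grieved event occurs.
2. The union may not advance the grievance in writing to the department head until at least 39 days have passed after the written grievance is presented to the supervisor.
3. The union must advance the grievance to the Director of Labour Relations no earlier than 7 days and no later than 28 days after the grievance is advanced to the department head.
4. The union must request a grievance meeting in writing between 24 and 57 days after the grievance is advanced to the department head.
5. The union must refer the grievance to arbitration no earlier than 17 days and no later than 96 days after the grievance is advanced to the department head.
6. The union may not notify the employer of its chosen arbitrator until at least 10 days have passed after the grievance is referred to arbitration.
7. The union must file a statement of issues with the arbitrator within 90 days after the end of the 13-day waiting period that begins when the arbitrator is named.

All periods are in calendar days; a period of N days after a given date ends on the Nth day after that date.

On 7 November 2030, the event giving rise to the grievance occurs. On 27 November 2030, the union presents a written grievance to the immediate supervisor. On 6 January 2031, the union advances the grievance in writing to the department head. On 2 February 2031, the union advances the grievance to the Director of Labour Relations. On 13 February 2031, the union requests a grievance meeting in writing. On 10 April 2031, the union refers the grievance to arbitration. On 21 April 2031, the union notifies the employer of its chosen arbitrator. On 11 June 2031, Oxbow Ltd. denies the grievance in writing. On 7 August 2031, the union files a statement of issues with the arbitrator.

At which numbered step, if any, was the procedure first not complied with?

(1) due by 7 November 2030 + 21 days = 28 November 2030; 27 November 2030 is within that limit.
(2) permitted from 27 November 2030 + 39 days = 5 January 2031 onward; done 6 January 2031, after the minimum wait.
(3) the permitted window runs from 6 January 2031 + 7 = 13 January 2031 to 6 January 2031 + 28 = 3 February 2031; 2 February 2031 falls inside that range.
(4) the permitted window runs from 6 January 2031 + 24 = 30 January 2031 to 6 January 2031 + 57 = 4 March 2031; 13 February 2031 falls inside that range.
(5) the permitted window runs from 6 January 2031 + 17 = 23 January 2031 to 6 January 2031 + 96 = 12 April 2031; done 10 April 2031 — within the window.
(6) permitted from 10 April 2031 + 10 days = 20 April 2031 onward; 21 April 2031 is on or after that date.
(7) due by 4 May 2031 + 90 days = 2 August 2031; not done until 7 August 2031, 5 days after the deadline.

Step 7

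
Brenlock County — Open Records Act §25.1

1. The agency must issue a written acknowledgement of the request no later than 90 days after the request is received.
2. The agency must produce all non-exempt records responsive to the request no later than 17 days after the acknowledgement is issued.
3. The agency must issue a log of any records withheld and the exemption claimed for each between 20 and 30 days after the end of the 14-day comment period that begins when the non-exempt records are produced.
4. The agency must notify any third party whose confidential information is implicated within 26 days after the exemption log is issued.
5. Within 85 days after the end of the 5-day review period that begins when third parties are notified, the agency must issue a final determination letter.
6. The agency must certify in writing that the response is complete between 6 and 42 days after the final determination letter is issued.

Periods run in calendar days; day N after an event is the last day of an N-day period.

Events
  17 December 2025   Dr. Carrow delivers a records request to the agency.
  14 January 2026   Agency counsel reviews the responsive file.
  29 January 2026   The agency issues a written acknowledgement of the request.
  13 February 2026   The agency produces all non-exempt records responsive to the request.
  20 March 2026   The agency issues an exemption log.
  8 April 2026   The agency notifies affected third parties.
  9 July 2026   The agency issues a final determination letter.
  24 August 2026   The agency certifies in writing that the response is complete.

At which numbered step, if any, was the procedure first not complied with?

Step 1: 90 days after 17 December 2025 (when the request is received) is 17 March 2026; completed 29 January 2026, before the deadline.
Step 2: 17 days after 29 January 2026 (when the acknowledgement is issued) is 15 February 2026; done 13 February 2026 — timely.
Step 3: the window is 20–30 days after 27 February 2026 (end of the 14-day comment period, which began when the non-exempt records are produced on 13 February 2026), so 19 March 2026 through 29 March 2026; done 20 March 2026, which is between those dates.
Step 4: 26 days after 20 March 2026 (when the exemption log is issued) is 15 April 2026; done 8 April 2026 — timely.
Step 5: 85 days after 13 April 2026 (end of the 5-day review period, which began when third parties are notified on 8 April 2026) is 7 July 2026; done 9 July 2026 — 2 days late.
No need to go further; step 5 was not satisfied.

Step 5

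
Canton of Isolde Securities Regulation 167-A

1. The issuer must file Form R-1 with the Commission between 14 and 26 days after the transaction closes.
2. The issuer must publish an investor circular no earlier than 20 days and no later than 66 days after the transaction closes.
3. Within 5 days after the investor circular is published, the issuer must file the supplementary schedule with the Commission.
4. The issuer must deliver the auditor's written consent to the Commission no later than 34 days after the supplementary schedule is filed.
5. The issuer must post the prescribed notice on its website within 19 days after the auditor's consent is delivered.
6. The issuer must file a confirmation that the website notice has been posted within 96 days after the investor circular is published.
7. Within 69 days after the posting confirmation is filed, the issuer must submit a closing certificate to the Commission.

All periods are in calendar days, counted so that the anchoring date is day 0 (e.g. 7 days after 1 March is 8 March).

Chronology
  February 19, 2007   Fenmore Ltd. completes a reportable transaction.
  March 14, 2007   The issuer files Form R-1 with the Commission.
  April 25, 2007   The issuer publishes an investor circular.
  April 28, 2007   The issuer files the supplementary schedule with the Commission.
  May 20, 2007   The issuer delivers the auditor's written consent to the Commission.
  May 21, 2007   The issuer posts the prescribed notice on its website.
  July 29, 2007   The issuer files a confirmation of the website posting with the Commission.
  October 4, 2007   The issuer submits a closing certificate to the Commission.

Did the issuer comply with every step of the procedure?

(1) the permitted window runs from February 19, 2007 + 14 = March 5, 2007 to February 19, 2007 + 26 = March 17, 2007; done March 14, 2007, which is between those dates.
(2) the permitted window runs from February 19, 2007 + 20 = March 11, 2007 to February 19, 2007 + 66 = April 26, 2007; April 25, 2007 falls inside that range.
(3) due by April 25, 2007 + 5 days = April 30, 2007; completed April 28, 2007, before the deadline.
(4) due by April 28, 2007 + 34 days = June 1, 2007; May 20, 2007 is within that limit.
(5) due by May 20, 2007 + 19 days = June 8, 2007; completed May 21, 2007, before the deadline.
(6) due by April 25, 2007 + 96 days = July 30, 2007; done July 29, 2007 — timely.
(7) due by July 29, 2007 + 69 days = October 6, 2007; October 4, 2007 is within that limit.

Yes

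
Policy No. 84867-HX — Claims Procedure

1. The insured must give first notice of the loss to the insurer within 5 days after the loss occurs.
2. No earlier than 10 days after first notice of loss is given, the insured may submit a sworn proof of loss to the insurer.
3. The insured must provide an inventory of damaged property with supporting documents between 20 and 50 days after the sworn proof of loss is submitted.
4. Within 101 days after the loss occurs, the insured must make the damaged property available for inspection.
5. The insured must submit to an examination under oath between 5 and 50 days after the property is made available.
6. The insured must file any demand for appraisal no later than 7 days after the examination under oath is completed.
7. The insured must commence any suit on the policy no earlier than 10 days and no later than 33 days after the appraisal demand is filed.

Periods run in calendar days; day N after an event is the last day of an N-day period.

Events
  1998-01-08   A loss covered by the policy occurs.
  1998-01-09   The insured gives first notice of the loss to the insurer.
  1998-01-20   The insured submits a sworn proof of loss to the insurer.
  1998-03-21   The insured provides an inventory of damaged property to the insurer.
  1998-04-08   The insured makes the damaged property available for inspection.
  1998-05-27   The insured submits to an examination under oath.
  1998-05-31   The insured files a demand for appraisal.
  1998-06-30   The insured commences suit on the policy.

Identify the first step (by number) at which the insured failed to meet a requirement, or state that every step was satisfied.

Step 3

(1) due by 1998-01-08 + 5 days = 1998-01-13; completed 1998-01-09, before the deadline.
(2) permitted from 1998-01-09 + 10 days = 1998-01-19 onward; 1998-01-20 is on or after that date.
(3) the permitted window runs from 1998-01-20 + 20 = 1998-02-09 to 1998-01-20 + 50 = 1998-03-11; done 1998-03-21 — 10 days after the window closed.
That is the first point of non-compliance.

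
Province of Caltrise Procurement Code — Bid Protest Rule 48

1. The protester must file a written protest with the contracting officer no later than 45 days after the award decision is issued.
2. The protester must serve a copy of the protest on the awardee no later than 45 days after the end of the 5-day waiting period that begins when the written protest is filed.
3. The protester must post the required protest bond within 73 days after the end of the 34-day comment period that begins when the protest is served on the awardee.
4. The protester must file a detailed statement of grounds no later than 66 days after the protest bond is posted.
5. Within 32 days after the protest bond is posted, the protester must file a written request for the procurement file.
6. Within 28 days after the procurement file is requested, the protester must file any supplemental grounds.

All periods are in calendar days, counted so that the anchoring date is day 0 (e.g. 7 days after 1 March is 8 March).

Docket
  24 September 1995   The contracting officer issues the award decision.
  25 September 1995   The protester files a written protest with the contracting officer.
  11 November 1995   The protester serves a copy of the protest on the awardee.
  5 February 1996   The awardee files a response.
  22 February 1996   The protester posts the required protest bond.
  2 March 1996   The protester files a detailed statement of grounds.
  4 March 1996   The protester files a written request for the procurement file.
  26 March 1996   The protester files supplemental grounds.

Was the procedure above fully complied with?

Step 1: 45 days after 24 September 1995 (when the award decision is issued) is 8 November 1995; done 25 September 1995 — timely.
Step 2: 45 days after 30 September 1995 (end of the 5-day waiting period, which began when the written protest is filed on 25 September 1995) is 14 November 1995; 11 November 1995 is within that limit.
Step 3: 73 days after 15 December 1995 (end of the 34-day comment period, which began when the protest is served on the awardee on 11 November 1995) is 26 February 1996; done 22 February 1996 — timely.
Step 4: 66 days after 22 February 1996 (when the protest bond is posted) is 28 April 1996; 2 March 1996 is within that limit.
Step 5: 32 days after 22 February 1996 (when the protest bond is posted) is 25 March 1996; completed 4 March 1996, before the deadline.
Step 6: 28 days after 4 March 1996 (when the procurement file is requested) is 1 April 1996; completed 26 March 1996, before the deadline.

Yes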